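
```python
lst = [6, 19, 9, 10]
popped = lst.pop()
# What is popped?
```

10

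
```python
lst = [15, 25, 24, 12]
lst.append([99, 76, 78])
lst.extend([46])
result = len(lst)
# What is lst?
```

After line 1: lst = [15, 25, 24, 12]
After line 2 (append adds [99, 76, 78] as single element): lst = [15, 25, 24, 12, [99, 76, 78]]
After line 3 (extend unpacks [46], adds 46): lst = [15, 25, 24, 12, [99, 76, 78], 46]
After line 4: result = len(lst) = 6

[15, 25, 24, 12, [99, 76, 78], 46]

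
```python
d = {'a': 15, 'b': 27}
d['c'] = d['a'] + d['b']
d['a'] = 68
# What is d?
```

After line 1: d = {'a': 15, 'b': 27}
After line 2 (d['c'] = 15 + 27): d = {'a': 15, 'b': 27, 'c': 42}
After line 3: d = {'a': 68, 'b': 27, 'c': 42}

{'a': 68, 'b': 27, 'c': 42}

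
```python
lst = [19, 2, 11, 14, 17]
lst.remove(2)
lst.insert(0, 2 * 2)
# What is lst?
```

After line 1: lst = [19, 2, 11, 14, 17]
After line 2 (remove first 2): lst = [19, 11, 14, 17]
After line 3 (insert 4 at index 0): lst = [4, 19, 11, 14, 17]

[4, 19, 11, 14, 17]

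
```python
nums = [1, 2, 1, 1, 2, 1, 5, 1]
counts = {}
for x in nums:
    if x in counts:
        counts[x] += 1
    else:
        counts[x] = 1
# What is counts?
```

Initial: counts = {}, nums = [1, 2, 1, 1, 2, 1, 5, 1]
See 1: counts = {1: 1}
See 2: counts = {1: 1, 2: 1}
See 1: counts = {1: 2, 2: 1}
See 1: counts = {1: 3, 2: 1}
See 2: counts = {1: 3, 2: 2}
See 1: counts = {1: 4, 2: 2}
See 5: counts = {1: 4, 2: 2, 5: 1}
See 1: counts = {1: 5, 2: 2, 5: 1}

{1: 5, 2: 2, 5: 1}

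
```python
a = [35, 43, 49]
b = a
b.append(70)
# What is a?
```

After line 1: a = [35, 43, 49]
After line 2 (b = a is an alias, same object): a = [35, 43, 49], b = [35, 43, 49]
After line 3 (b.append mutates the shared list): a = [35, 43, 49, 70], b = [35, 43, 49, 70]

[35, 43, 49, 70]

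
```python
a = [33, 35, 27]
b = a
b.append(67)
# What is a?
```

After line 1: a = [33, 35, 27]
After line 2 (b = a is an alias, same object): a = [33, 35, 27], b = [33, 35, 27]
After line 3 (b.append mutates the shared list): a = [33, 35, 27, 67], b = [33, 35, 27, 67]

[33, 35, 27, 67]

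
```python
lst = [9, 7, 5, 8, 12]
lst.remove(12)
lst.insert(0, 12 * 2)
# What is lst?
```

After line 1: lst = [9, 7, 5, 8, 12]
After line 2 (remove first 12): lst = [9, 7, 5, 8]
After line 3 (insert 24 at index 0): lst = [24, 9, 7, 5, 8]

[24, 9, 7, 5, 8]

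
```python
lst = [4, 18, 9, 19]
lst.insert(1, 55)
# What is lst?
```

[4, 55, 18, 9, 19]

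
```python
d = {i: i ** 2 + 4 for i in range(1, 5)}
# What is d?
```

{1: 5, 2: 8, 3: 13, 4: 20}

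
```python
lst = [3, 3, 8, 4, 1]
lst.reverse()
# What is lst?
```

[1, 4, 8, 3, 3]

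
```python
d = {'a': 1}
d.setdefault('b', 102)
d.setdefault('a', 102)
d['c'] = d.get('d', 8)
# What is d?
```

After line 1: d = {'a': 1}
After line 2 (setdefault adds 'b'=102): d = {'a': 1, 'b': 102}
After line 3 (setdefault 'a' no-op, already exists): d = {'a': 1, 'b': 102}
After line 4 (get('d', 8) returns default since 'd' not in d): d = {'a': 1, 'b': 102, 'c': 8}

{'a': 1, 'b': 102, 'c': 8}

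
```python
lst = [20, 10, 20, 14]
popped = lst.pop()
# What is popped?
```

14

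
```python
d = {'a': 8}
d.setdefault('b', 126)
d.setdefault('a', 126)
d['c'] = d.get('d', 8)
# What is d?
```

After line 1: d = {'a': 8}
After line 2 (setdefault adds 'b'=126): d = {'a': 8, 'b': 126}
After line 3 (setdefault 'a' no-op, already exists): d = {'a': 8, 'b': 126}
After line 4 (get('d', 8) returns default since 'd' not in d): d = {'a': 8, 'b': 126, 'c': 8}

{'a': 8, 'b': 126, 'c': 8}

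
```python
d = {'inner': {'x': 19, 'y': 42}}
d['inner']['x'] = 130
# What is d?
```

After line 1: d = {'inner': {'x': 19, 'y': 42}}
After line 2 (inner x overwritten): d = {'inner': {'x': 130, 'y': 42}}

{'inner': {'x': 130, 'y': 42}}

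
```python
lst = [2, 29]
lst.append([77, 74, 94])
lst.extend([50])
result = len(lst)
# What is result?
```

After line 1: lst = [2, 29]
After line 2 (append adds [77, 74, 94] as single element): lst = [2, 29, [77, 74, 94]]
After line 3 (extend unpacks [50], adds 50): lst = [2, 29, [77, 74, 94], 50]
After line 4: result = len(lst) = 4

4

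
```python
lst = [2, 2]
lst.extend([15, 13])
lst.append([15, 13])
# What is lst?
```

After line 1: lst = [2, 2]
After line 2 (extend unpacks [15, 13]): lst = [2, 2, 15, 13]
After line 3 (append adds [15, 13] as single element): lst = [2, 2, 15, 13, [15, 13]]

[2, 2, 15, 13, [15, 13]]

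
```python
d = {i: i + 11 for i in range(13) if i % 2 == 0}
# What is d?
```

{0: 11, 2: 13, 4: 15, 6: 17, 8: 19, 10: 21, 12: 23}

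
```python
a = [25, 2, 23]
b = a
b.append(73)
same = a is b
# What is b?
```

After line 1: a = [25, 2, 23]
After line 2 (b = a is an alias, same object): a = [25, 2, 23], b = [25, 2, 23]
After line 3 (b.append mutates the shared list): a = [25, 2, 23, 73], b = [25, 2, 23, 73]
After line 4 (same = a is b; same object -> True): same = True

[25, 2, 23, 73]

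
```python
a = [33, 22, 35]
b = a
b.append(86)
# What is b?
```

After line 1: a = [33, 22, 35]
After line 2 (b = a is an alias, same object): a = [33, 22, 35], b = [33, 22, 35]
After line 3 (b.append mutates the shared list): a = [33, 22, 35, 86], b = [33, 22, 35, 86]

[33, 22, 35, 86]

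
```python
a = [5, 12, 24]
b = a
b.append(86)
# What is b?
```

After line 1: a = [5, 12, 24]
After line 2 (b = a is an alias, same object): a = [5, 12, 24], b = [5, 12, 24]
After line 3 (b.append mutates the shared list): a = [5, 12, 24, 86], b = [5, 12, 24, 86]

[5, 12, 24, 86]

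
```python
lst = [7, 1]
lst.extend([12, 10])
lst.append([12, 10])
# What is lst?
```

After line 1: lst = [7, 1]
After line 2 (extend unpacks [12, 10]): lst = [7, 1, 12, 10]
After line 3 (append adds [12, 10] as single element): lst = [7, 1, 12, 10, [12, 10]]

[7, 1, 12, 10, [12, 10]]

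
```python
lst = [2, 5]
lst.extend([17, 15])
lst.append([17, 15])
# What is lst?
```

After line 1: lst = [2, 5]
After line 2 (extend unpacks [17, 15]): lst = [2, 5, 17, 15]
After line 3 (append adds [17, 15] as single element): lst = [2, 5, 17, 15, [17, 15]]

[2, 5, 17, 15, [17, 15]]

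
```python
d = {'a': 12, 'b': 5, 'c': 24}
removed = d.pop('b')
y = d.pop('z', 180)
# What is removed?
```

After line 1: d = {'a': 12, 'b': 5, 'c': 24}
After line 2 (pop 'b' returns 5): d = {'a': 12, 'c': 24}, removed = 5
After line 3 (pop 'z' missing, returns default 180): d = {'a': 12, 'c': 24}, y = 180

5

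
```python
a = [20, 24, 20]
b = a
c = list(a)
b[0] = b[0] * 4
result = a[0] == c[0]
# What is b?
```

After line 1: a = [20, 24, 20]
After line 2 (b = a, alias): a = [20, 24, 20], b = [20, 24, 20]
After line 3 (c = list(a) is a copy, new object): c = [20, 24, 20]
After line 4 (b[0] = 20 * 4 = 80; mutates shared a/b): a = b = [80, 24, 20], c = [20, 24, 20]
After line 5 (a[0] = 80, c[0] = 20; result = False)

[80, 24, 20]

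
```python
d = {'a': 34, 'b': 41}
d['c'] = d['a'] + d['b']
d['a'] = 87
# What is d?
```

After line 1: d = {'a': 34, 'b': 41}
After line 2 (d['c'] = 34 + 41): d = {'a': 34, 'b': 41, 'c': 75}
After line 3: d = {'a': 87, 'b': 41, 'c': 75}

{'a': 87, 'b': 41, 'c': 75}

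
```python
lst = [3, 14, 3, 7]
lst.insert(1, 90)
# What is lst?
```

[3, 90, 14, 3, 7]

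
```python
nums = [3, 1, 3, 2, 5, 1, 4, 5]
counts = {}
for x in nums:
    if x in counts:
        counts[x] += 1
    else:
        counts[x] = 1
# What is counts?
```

Initial: counts = {}, nums = [3, 1, 3, 2, 5, 1, 4, 5]
See 3: counts = {3: 1}
See 1: counts = {3: 1, 1: 1}
See 3: counts = {3: 2, 1: 1}
See 2: counts = {3: 2, 1: 1, 2: 1}
See 5: counts = {3: 2, 1: 1, 2: 1, 5: 1}
See 1: counts = {3: 2, 1: 2, 2: 1, 5: 1}
See 4: counts = {3: 2, 1: 2, 2: 1, 5: 1, 4: 1}
See 5: counts = {3: 2, 1: 2, 2: 1, 5: 2, 4: 1}

{3: 2, 1: 2, 2: 1, 5: 2, 4: 1}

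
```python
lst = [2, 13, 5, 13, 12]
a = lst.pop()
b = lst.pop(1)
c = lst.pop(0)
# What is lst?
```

After line 1: lst = [2, 13, 5, 13, 12]
After line 2 (pop() -> a = 12): lst = [2, 13, 5, 13]
After line 3 (pop(1) -> b = 13): lst = [2, 5, 13]
After line 4 (pop(0) -> c = 2): lst = [5, 13]

[5, 13]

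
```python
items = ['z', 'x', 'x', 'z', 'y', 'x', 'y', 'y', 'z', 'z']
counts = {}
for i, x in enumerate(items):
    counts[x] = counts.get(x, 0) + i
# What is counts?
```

Initial: counts = {}, items = ['z', 'x', 'x', 'z', 'y', 'x', 'y', 'y', 'z', 'z']
i=0, x='z': counts = {'z': 0}
i=1, x='x': counts = {'z': 0, 'x': 1}
i=2, x='x': counts = {'z': 0, 'x': 3}
i=3, x='z': counts = {'z': 3, 'x': 3}
i=4, x='y': counts = {'z': 3, 'x': 3, 'y': 4}
i=5, x='x': counts = {'z': 3, 'x': 8, 'y': 4}
i=6, x='y': counts = {'z': 3, 'x': 8, 'y': 10}
i=7, x='y': counts = {'z': 3, 'x': 8, 'y': 17}
i=8, x='z': counts = {'z': 11, 'x': 8, 'y': 17}
i=9, x='z': counts = {'z': 20, 'x': 8, 'y': 17}

{'z': 20, 'x': 8, 'y': 17}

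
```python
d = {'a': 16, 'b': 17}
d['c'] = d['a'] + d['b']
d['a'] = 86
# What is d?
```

After line 1: d = {'a': 16, 'b': 17}
After line 2 (d['c'] = 16 + 17): d = {'a': 16, 'b': 17, 'c': 33}
After line 3: d = {'a': 86, 'b': 17, 'c': 33}

{'a': 86, 'b': 17, 'c': 33}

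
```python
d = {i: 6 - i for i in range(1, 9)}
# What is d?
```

{1: 5, 2: 4, 3: 3, 4: 2, 5: 1, 6: 0, 7: -1, 8: -2}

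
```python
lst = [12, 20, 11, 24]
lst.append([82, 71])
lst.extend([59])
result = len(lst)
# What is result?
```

After line 1: lst = [12, 20, 11, 24]
After line 2 (append adds [82, 71] as single element): lst = [12, 20, 11, 24, [82, 71]]
After line 3 (extend unpacks [59], adds 59): lst = [12, 20, 11, 24, [82, 71], 59]
After line 4: result = len(lst) = 6

6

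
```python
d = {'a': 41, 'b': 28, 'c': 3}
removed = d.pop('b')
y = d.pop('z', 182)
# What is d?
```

After line 1: d = {'a': 41, 'b': 28, 'c': 3}
After line 2 (pop 'b' returns 28): d = {'a': 41, 'c': 3}, removed = 28
After line 3 (pop 'z' missing, returns default 182): d = {'a': 41, 'c': 3}, y = 182

{'a': 41, 'c': 3}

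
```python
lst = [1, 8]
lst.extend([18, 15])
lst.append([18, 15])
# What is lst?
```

After line 1: lst = [1, 8]
After line 2 (extend unpacks [18, 15]): lst = [1, 8, 18, 15]
After line 3 (append adds [18, 15] as single element): lst = [1, 8, 18, 15, [18, 15]]

[1, 8, 18, 15, [18, 15]]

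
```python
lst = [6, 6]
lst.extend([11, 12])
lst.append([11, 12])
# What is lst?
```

After line 1: lst = [6, 6]
After line 2 (extend unpacks [11, 12]): lst = [6, 6, 11, 12]
After line 3 (append adds [11, 12] as single element): lst = [6, 6, 11, 12, [11, 12]]

[6, 6, 11, 12, [11, 12]]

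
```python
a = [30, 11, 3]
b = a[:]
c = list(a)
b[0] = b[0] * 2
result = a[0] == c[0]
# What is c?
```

After line 1: a = [30, 11, 3]
After line 2 (b = a[:], copy): a = [30, 11, 3], b = [30, 11, 3]
After line 3 (c = list(a) is a copy, new object): c = [30, 11, 3]
After line 4 (b[0] = 30 * 2 = 60; only b mutates (copy)): a = [30, 11, 3], b = [60, 11, 3], c = [30, 11, 3]
After line 5 (a[0] = 30, c[0] = 30; result = True)

[30, 11, 3]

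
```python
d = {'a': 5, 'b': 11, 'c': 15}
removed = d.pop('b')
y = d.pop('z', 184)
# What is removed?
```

After line 1: d = {'a': 5, 'b': 11, 'c': 15}
After line 2 (pop 'b' returns 11): d = {'a': 5, 'c': 15}, removed = 11
After line 3 (pop 'z' missing, returns default 184): d = {'a': 5, 'c': 15}, y = 184

11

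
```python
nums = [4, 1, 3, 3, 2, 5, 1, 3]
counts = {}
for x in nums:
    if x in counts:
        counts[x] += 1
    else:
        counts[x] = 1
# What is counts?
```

Initial: counts = {}, nums = [4, 1, 3, 3, 2, 5, 1, 3]
See 4: counts = {4: 1}
See 1: counts = {4: 1, 1: 1}
See 3: counts = {4: 1, 1: 1, 3: 1}
See 3: counts = {4: 1, 1: 1, 3: 2}
See 2: counts = {4: 1, 1: 1, 3: 2, 2: 1}
See 5: counts = {4: 1, 1: 1, 3: 2, 2: 1, 5: 1}
See 1: counts = {4: 1, 1: 2, 3: 2, 2: 1, 5: 1}
See 3: counts = {4: 1, 1: 2, 3: 3, 2: 1, 5: 1}

{4: 1, 1: 2, 3: 3, 2: 1, 5: 1}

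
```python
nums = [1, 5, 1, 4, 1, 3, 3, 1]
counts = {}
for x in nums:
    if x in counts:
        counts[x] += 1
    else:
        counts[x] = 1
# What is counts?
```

Initial: counts = {}, nums = [1, 5, 1, 4, 1, 3, 3, 1]
See 1: counts = {1: 1}
See 5: counts = {1: 1, 5: 1}
See 1: counts = {1: 2, 5: 1}
See 4: counts = {1: 2, 5: 1, 4: 1}
See 1: counts = {1: 3, 5: 1, 4: 1}
See 3: counts = {1: 3, 5: 1, 4: 1, 3: 1}
See 3: counts = {1: 3, 5: 1, 4: 1, 3: 2}
See 1: counts = {1: 4, 5: 1, 4: 1, 3: 2}

{1: 4, 5: 1, 4: 1, 3: 2}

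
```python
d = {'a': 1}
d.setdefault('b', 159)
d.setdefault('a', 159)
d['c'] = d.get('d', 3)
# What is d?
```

After line 1: d = {'a': 1}
After line 2 (setdefault adds 'b'=159): d = {'a': 1, 'b': 159}
After line 3 (setdefault 'a' no-op, already exists): d = {'a': 1, 'b': 159}
After line 4 (get('d', 3) returns default since 'd' not in d): d = {'a': 1, 'b': 159, 'c': 3}

{'a': 1, 'b': 159, 'c': 3}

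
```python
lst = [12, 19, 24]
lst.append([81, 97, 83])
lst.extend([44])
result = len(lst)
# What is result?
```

After line 1: lst = [12, 19, 24]
After line 2 (append adds [81, 97, 83] as single element): lst = [12, 19, 24, [81, 97, 83]]
After line 3 (extend unpacks [44], adds 44): lst = [12, 19, 24, [81, 97, 83], 44]
After line 4: result = len(lst) = 5

5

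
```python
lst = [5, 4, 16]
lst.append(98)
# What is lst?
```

[5, 4, 16, 98]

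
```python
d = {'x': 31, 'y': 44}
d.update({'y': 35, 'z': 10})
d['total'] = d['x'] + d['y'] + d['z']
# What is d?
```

After line 1: d = {'x': 31, 'y': 44}
After line 2 (y overwritten, z added): d = {'x': 31, 'y': 35, 'z': 10}
After line 3 (total = 31 + 35 + 10 = 76): d = {'x': 31, 'y': 35, 'z': 10, 'total': 76}

{'x': 31, 'y': 35, 'z': 10, 'total': 76}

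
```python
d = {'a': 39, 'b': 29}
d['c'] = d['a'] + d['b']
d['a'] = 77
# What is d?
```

After line 1: d = {'a': 39, 'b': 29}
After line 2 (d['c'] = 39 + 29): d = {'a': 39, 'b': 29, 'c': 68}
After line 3: d = {'a': 77, 'b': 29, 'c': 68}

{'a': 77, 'b': 29, 'c': 68}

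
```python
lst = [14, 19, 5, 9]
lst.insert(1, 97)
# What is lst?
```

[14, 97, 19, 5, 9]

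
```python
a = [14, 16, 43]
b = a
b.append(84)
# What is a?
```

After line 1: a = [14, 16, 43]
After line 2 (b = a is an alias, same object): a = [14, 16, 43], b = [14, 16, 43]
After line 3 (b.append mutates the shared list): a = [14, 16, 43, 84], b = [14, 16, 43, 84]

[14, 16, 43, 84]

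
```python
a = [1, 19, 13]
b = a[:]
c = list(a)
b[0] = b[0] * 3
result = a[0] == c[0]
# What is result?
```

After line 1: a = [1, 19, 13]
After line 2 (b = a[:], copy): a = [1, 19, 13], b = [1, 19, 13]
After line 3 (c = list(a) is a copy, new object): c = [1, 19, 13]
After line 4 (b[0] = 1 * 3 = 3; only b mutates (copy)): a = [1, 19, 13], b = [3, 19, 13], c = [1, 19, 13]
After line 5 (a[0] = 1, c[0] = 1; result = True)

True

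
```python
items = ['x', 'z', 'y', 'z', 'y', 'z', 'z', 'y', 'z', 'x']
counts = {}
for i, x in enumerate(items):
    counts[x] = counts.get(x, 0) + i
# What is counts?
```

Initial: counts = {}, items = ['x', 'z', 'y', 'z', 'y', 'z', 'z', 'y', 'z', 'x']
i=0, x='x': counts = {'x': 0}
i=1, x='z': counts = {'x': 0, 'z': 1}
i=2, x='y': counts = {'x': 0, 'z': 1, 'y': 2}
i=3, x='z': counts = {'x': 0, 'z': 4, 'y': 2}
i=4, x='y': counts = {'x': 0, 'z': 4, 'y': 6}
i=5, x='z': counts = {'x': 0, 'z': 9, 'y': 6}
i=6, x='z': counts = {'x': 0, 'z': 15, 'y': 6}
i=7, x='y': counts = {'x': 0, 'z': 15, 'y': 13}
i=8, x='z': counts = {'x': 0, 'z': 23, 'y': 13}
i=9, x='x': counts = {'x': 9, 'z': 23, 'y': 13}

{'x': 9, 'z': 23, 'y': 13}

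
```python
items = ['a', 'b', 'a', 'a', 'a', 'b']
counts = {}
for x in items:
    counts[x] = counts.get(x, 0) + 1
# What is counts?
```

Initial: counts = {}, items = ['a', 'b', 'a', 'a', 'a', 'b']
See 'a': counts = {'a': 1}
See 'b': counts = {'a': 1, 'b': 1}
See 'a': counts = {'a': 2, 'b': 1}
See 'a': counts = {'a': 3, 'b': 1}
See 'a': counts = {'a': 4, 'b': 1}
See 'b': counts = {'a': 4, 'b': 2}

{'a': 4, 'b': 2}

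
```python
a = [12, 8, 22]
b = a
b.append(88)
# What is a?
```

After line 1: a = [12, 8, 22]
After line 2 (b = a is an alias, same object): a = [12, 8, 22], b = [12, 8, 22]
After line 3 (b.append mutates the shared list): a = [12, 8, 22, 88], b = [12, 8, 22, 88]

[12, 8, 22, 88]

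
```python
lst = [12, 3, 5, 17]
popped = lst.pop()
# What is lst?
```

[12, 3, 5]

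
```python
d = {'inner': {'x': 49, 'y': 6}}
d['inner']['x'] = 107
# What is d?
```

After line 1: d = {'inner': {'x': 49, 'y': 6}}
After line 2 (inner x overwritten): d = {'inner': {'x': 107, 'y': 6}}

{'inner': {'x': 107, 'y': 6}}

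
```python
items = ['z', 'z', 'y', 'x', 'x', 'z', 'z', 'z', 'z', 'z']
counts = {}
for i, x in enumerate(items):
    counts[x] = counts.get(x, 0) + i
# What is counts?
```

Initial: counts = {}, items = ['z', 'z', 'y', 'x', 'x', 'z', 'z', 'z', 'z', 'z']
i=0, x='z': counts = {'z': 0}
i=1, x='z': counts = {'z': 1}
i=2, x='y': counts = {'z': 1, 'y': 2}
i=3, x='x': counts = {'z': 1, 'y': 2, 'x': 3}
i=4, x='x': counts = {'z': 1, 'y': 2, 'x': 7}
i=5, x='z': counts = {'z': 6, 'y': 2, 'x': 7}
i=6, x='z': counts = {'z': 12, 'y': 2, 'x': 7}
i=7, x='z': counts = {'z': 19, 'y': 2, 'x': 7}
i=8, x='z': counts = {'z': 27, 'y': 2, 'x': 7}
i=9, x='z': counts = {'z': 36, 'y': 2, 'x': 7}

{'z': 36, 'y': 2, 'x': 7}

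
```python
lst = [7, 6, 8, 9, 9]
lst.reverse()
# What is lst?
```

[9, 9, 8, 6, 7]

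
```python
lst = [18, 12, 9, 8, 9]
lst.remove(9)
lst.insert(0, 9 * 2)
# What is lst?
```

After line 1: lst = [18, 12, 9, 8, 9]
After line 2 (remove first 9): lst = [18, 12, 8, 9]
After line 3 (insert 18 at index 0): lst = [18, 18, 12, 8, 9]

[18, 18, 12, 8, 9]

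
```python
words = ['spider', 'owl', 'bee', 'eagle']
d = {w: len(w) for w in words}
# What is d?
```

{'spider': 6, 'owl': 3, 'bee': 3, 'eagle': 5}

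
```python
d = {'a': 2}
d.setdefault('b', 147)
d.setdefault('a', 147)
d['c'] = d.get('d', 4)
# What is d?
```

After line 1: d = {'a': 2}
After line 2 (setdefault adds 'b'=147): d = {'a': 2, 'b': 147}
After line 3 (setdefault 'a' no-op, already exists): d = {'a': 2, 'b': 147}
After line 4 (get('d', 4) returns default since 'd' not in d): d = {'a': 2, 'b': 147, 'c': 4}

{'a': 2, 'b': 147, 'c': 4}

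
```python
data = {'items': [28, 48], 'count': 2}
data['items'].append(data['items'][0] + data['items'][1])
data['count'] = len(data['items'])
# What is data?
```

After line 1: data = {'items': [28, 48], 'count': 2}
After line 2 (append 28 + 48 = 76): data = {'items': [28, 48, 76], 'count': 2}
After line 3 (count = len(items) = 3): data = {'items': [28, 48, 76], 'count': 3}

{'items': [28, 48, 76], 'count': 3}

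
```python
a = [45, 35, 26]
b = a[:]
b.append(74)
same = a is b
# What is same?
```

After line 1: a = [45, 35, 26]
After line 2 (b = a[:] is a shallow copy, new object): a = [45, 35, 26], b = [45, 35, 26]
After line 3 (append only mutates b): a = [45, 35, 26], b = [45, 35, 26, 74]
After line 4 (same = a is b; different objects -> False): same = False

False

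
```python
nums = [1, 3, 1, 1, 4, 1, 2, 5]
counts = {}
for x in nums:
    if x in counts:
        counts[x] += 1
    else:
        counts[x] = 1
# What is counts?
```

Initial: counts = {}, nums = [1, 3, 1, 1, 4, 1, 2, 5]
See 1: counts = {1: 1}
See 3: counts = {1: 1, 3: 1}
See 1: counts = {1: 2, 3: 1}
See 1: counts = {1: 3, 3: 1}
See 4: counts = {1: 3, 3: 1, 4: 1}
See 1: counts = {1: 4, 3: 1, 4: 1}
See 2: counts = {1: 4, 3: 1, 4: 1, 2: 1}
See 5: counts = {1: 4, 3: 1, 4: 1, 2: 1, 5: 1}

{1: 4, 3: 1, 4: 1, 2: 1, 5: 1}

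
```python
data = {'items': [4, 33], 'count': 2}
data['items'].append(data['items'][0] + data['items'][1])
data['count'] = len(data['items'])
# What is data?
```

After line 1: data = {'items': [4, 33], 'count': 2}
After line 2 (append 4 + 33 = 37): data = {'items': [4, 33, 37], 'count': 2}
After line 3 (count = len(items) = 3): data = {'items': [4, 33, 37], 'count': 3}

{'items': [4, 33, 37], 'count': 3}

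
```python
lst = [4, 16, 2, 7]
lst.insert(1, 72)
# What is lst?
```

[4, 72, 16, 2, 7]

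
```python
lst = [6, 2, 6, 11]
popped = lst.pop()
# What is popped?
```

11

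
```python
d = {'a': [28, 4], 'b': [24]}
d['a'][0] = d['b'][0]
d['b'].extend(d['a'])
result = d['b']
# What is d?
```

After line 1: d = {'a': [28, 4], 'b': [24]}
After line 2 (a[0] = b[0] = 24): d = {'a': [24, 4], 'b': [24]}
After line 3 (b.extend(a) appends [24, 4]): d = {'a': [24, 4], 'b': [24, 24, 4]}
After line 4: result = d['b'] = [24, 24, 4]

{'a': [24, 4], 'b': [24, 24, 4]}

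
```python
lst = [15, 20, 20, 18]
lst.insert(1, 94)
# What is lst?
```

[15, 94, 20, 20, 18]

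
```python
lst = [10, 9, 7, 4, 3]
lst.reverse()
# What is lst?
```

[3, 4, 7, 9, 10]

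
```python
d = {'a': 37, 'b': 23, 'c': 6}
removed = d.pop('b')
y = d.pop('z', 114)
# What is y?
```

After line 1: d = {'a': 37, 'b': 23, 'c': 6}
After line 2 (pop 'b' returns 23): d = {'a': 37, 'c': 6}, removed = 23
After line 3 (pop 'z' missing, returns default 114): d = {'a': 37, 'c': 6}, y = 114

114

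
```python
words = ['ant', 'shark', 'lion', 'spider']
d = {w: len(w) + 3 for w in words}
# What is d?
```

{'ant': 6, 'shark': 8, 'lion': 7, 'spider': 9}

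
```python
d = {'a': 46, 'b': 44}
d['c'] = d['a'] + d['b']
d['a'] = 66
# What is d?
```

After line 1: d = {'a': 46, 'b': 44}
After line 2 (d['c'] = 46 + 44): d = {'a': 46, 'b': 44, 'c': 90}
After line 3: d = {'a': 66, 'b': 44, 'c': 90}

{'a': 66, 'b': 44, 'c': 90}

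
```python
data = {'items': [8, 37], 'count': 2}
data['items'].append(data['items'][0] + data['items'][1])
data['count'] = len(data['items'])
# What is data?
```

After line 1: data = {'items': [8, 37], 'count': 2}
After line 2 (append 8 + 37 = 45): data = {'items': [8, 37, 45], 'count': 2}
After line 3 (count = len(items) = 3): data = {'items': [8, 37, 45], 'count': 3}

{'items': [8, 37, 45], 'count': 3}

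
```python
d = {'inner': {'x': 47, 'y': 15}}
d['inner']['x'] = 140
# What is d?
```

After line 1: d = {'inner': {'x': 47, 'y': 15}}
After line 2 (inner x overwritten): d = {'inner': {'x': 140, 'y': 15}}

{'inner': {'x': 140, 'y': 15}}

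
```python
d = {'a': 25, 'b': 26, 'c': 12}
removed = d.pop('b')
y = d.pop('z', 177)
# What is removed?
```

After line 1: d = {'a': 25, 'b': 26, 'c': 12}
After line 2 (pop 'b' returns 26): d = {'a': 25, 'c': 12}, removed = 26
After line 3 (pop 'z' missing, returns default 177): d = {'a': 25, 'c': 12}, y = 177

26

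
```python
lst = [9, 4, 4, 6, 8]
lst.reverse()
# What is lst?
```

[8, 6, 4, 4, 9]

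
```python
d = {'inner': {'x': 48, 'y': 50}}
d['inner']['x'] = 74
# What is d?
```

After line 1: d = {'inner': {'x': 48, 'y': 50}}
After line 2 (inner x overwritten): d = {'inner': {'x': 74, 'y': 50}}

{'inner': {'x': 74, 'y': 50}}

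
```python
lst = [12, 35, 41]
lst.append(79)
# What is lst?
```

[12, 35, 41, 79]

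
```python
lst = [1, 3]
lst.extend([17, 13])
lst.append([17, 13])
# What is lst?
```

After line 1: lst = [1, 3]
After line 2 (extend unpacks [17, 13]): lst = [1, 3, 17, 13]
After line 3 (append adds [17, 13] as single element): lst = [1, 3, 17, 13, [17, 13]]

[1, 3, 17, 13, [17, 13]]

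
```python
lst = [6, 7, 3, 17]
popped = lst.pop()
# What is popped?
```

17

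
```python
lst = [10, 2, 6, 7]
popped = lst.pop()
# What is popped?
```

7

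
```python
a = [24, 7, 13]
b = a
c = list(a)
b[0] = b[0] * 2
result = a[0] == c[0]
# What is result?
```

After line 1: a = [24, 7, 13]
After line 2 (b = a, alias): a = [24, 7, 13], b = [24, 7, 13]
After line 3 (c = list(a) is a copy, new object): c = [24, 7, 13]
After line 4 (b[0] = 24 * 2 = 48; mutates shared a/b): a = b = [48, 7, 13], c = [24, 7, 13]
After line 5 (a[0] = 48, c[0] = 24; result = False)

False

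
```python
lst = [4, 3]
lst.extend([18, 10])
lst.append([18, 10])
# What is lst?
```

After line 1: lst = [4, 3]
After line 2 (extend unpacks [18, 10]): lst = [4, 3, 18, 10]
After line 3 (append adds [18, 10] as single element): lst = [4, 3, 18, 10, [18, 10]]

[4, 3, 18, 10, [18, 10]]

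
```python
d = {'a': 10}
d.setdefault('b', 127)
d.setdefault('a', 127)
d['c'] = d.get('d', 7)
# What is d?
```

After line 1: d = {'a': 10}
After line 2 (setdefault adds 'b'=127): d = {'a': 10, 'b': 127}
After line 3 (setdefault 'a' no-op, already exists): d = {'a': 10, 'b': 127}
After line 4 (get('d', 7) returns default since 'd' not in d): d = {'a': 10, 'b': 127, 'c': 7}

{'a': 10, 'b': 127, 'c': 7}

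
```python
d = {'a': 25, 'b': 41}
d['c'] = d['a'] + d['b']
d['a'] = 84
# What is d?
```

After line 1: d = {'a': 25, 'b': 41}
After line 2 (d['c'] = 25 + 41): d = {'a': 25, 'b': 41, 'c': 66}
After line 3: d = {'a': 84, 'b': 41, 'c': 66}

{'a': 84, 'b': 41, 'c': 66}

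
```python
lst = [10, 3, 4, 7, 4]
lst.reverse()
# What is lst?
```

[4, 7, 4, 3, 10]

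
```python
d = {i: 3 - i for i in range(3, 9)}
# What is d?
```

{3: 0, 4: -1, 5: -2, 6: -3, 7: -4, 8: -5}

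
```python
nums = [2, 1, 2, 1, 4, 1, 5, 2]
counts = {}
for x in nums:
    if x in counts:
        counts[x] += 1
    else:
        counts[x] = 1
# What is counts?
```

Initial: counts = {}, nums = [2, 1, 2, 1, 4, 1, 5, 2]
See 2: counts = {2: 1}
See 1: counts = {2: 1, 1: 1}
See 2: counts = {2: 2, 1: 1}
See 1: counts = {2: 2, 1: 2}
See 4: counts = {2: 2, 1: 2, 4: 1}
See 1: counts = {2: 2, 1: 3, 4: 1}
See 5: counts = {2: 2, 1: 3, 4: 1, 5: 1}
See 2: counts = {2: 3, 1: 3, 4: 1, 5: 1}

{2: 3, 1: 3, 4: 1, 5: 1}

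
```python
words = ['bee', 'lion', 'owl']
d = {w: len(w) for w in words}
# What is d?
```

{'bee': 3, 'lion': 4, 'owl': 3}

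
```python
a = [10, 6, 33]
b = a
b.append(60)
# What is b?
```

After line 1: a = [10, 6, 33]
After line 2 (b = a is an alias, same object): a = [10, 6, 33], b = [10, 6, 33]
After line 3 (b.append mutates the shared list): a = [10, 6, 33, 60], b = [10, 6, 33, 60]

[10, 6, 33, 60]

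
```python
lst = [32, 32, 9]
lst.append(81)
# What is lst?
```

[32, 32, 9, 81]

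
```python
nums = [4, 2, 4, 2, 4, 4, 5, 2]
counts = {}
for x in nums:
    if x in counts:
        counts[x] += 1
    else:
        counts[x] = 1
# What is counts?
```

Initial: counts = {}, nums = [4, 2, 4, 2, 4, 4, 5, 2]
See 4: counts = {4: 1}
See 2: counts = {4: 1, 2: 1}
See 4: counts = {4: 2, 2: 1}
See 2: counts = {4: 2, 2: 2}
See 4: counts = {4: 3, 2: 2}
See 4: counts = {4: 4, 2: 2}
See 5: counts = {4: 4, 2: 2, 5: 1}
See 2: counts = {4: 4, 2: 3, 5: 1}

{4: 4, 2: 3, 5: 1}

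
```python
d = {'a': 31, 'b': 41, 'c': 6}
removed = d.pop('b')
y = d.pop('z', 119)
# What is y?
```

After line 1: d = {'a': 31, 'b': 41, 'c': 6}
After line 2 (pop 'b' returns 41): d = {'a': 31, 'c': 6}, removed = 41
After line 3 (pop 'z' missing, returns default 119): d = {'a': 31, 'c': 6}, y = 119

119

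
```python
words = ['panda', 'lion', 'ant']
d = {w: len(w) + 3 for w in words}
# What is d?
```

{'panda': 8, 'lion': 7, 'ant': 6}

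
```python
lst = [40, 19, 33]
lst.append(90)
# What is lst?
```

[40, 19, 33, 90]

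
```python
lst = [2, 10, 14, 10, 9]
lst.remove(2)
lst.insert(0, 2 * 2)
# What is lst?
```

After line 1: lst = [2, 10, 14, 10, 9]
After line 2 (remove first 2): lst = [10, 14, 10, 9]
After line 3 (insert 4 at index 0): lst = [4, 10, 14, 10, 9]

[4, 10, 14, 10, 9]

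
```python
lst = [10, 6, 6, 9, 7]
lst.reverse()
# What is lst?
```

[7, 9, 6, 6, 10]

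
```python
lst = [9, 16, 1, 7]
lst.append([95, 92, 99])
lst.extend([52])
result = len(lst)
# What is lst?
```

After line 1: lst = [9, 16, 1, 7]
After line 2 (append adds [95, 92, 99] as single element): lst = [9, 16, 1, 7, [95, 92, 99]]
After line 3 (extend unpacks [52], adds 52): lst = [9, 16, 1, 7, [95, 92, 99], 52]
After line 4: result = len(lst) = 6

[9, 16, 1, 7, [95, 92, 99], 52]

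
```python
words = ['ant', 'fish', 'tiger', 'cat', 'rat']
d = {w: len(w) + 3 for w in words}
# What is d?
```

{'ant': 6, 'fish': 7, 'tiger': 8, 'cat': 6, 'rat': 6}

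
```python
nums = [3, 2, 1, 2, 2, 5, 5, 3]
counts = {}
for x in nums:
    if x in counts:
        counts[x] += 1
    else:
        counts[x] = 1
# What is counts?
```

Initial: counts = {}, nums = [3, 2, 1, 2, 2, 5, 5, 3]
See 3: counts = {3: 1}
See 2: counts = {3: 1, 2: 1}
See 1: counts = {3: 1, 2: 1, 1: 1}
See 2: counts = {3: 1, 2: 2, 1: 1}
See 2: counts = {3: 1, 2: 3, 1: 1}
See 5: counts = {3: 1, 2: 3, 1: 1, 5: 1}
See 5: counts = {3: 1, 2: 3, 1: 1, 5: 2}
See 3: counts = {3: 2, 2: 3, 1: 1, 5: 2}

{3: 2, 2: 3, 1: 1, 5: 2}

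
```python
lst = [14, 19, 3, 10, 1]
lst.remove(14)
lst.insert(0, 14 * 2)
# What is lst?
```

After line 1: lst = [14, 19, 3, 10, 1]
After line 2 (remove first 14): lst = [19, 3, 10, 1]
After line 3 (insert 28 at index 0): lst = [28, 19, 3, 10, 1]

[28, 19, 3, 10, 1]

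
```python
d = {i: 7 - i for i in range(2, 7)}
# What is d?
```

{2: 5, 3: 4, 4: 3, 5: 2, 6: 1}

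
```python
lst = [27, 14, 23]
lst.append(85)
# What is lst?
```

[27, 14, 23, 85]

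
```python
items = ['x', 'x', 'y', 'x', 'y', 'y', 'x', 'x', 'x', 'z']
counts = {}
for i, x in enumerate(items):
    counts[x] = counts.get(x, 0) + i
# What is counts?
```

Initial: counts = {}, items = ['x', 'x', 'y', 'x', 'y', 'y', 'x', 'x', 'x', 'z']
i=0, x='x': counts = {'x': 0}
i=1, x='x': counts = {'x': 1}
i=2, x='y': counts = {'x': 1, 'y': 2}
i=3, x='x': counts = {'x': 4, 'y': 2}
i=4, x='y': counts = {'x': 4, 'y': 6}
i=5, x='y': counts = {'x': 4, 'y': 11}
i=6, x='x': counts = {'x': 10, 'y': 11}
i=7, x='x': counts = {'x': 17, 'y': 11}
i=8, x='x': counts = {'x': 25, 'y': 11}
i=9, x='z': counts = {'x': 25, 'y': 11, 'z': 9}

{'x': 25, 'y': 11, 'z': 9}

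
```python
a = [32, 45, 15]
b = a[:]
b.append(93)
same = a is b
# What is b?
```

After line 1: a = [32, 45, 15]
After line 2 (b = a[:] is a shallow copy, new object): a = [32, 45, 15], b = [32, 45, 15]
After line 3 (append only mutates b): a = [32, 45, 15], b = [32, 45, 15, 93]
After line 4 (same = a is b; different objects -> False): same = False

[32, 45, 15, 93]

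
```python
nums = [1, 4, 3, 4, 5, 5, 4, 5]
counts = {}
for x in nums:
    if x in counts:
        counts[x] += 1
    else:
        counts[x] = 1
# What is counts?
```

Initial: counts = {}, nums = [1, 4, 3, 4, 5, 5, 4, 5]
See 1: counts = {1: 1}
See 4: counts = {1: 1, 4: 1}
See 3: counts = {1: 1, 4: 1, 3: 1}
See 4: counts = {1: 1, 4: 2, 3: 1}
See 5: counts = {1: 1, 4: 2, 3: 1, 5: 1}
See 5: counts = {1: 1, 4: 2, 3: 1, 5: 2}
See 4: counts = {1: 1, 4: 3, 3: 1, 5: 2}
See 5: counts = {1: 1, 4: 3, 3: 1, 5: 3}

{1: 1, 4: 3, 3: 1, 5: 3}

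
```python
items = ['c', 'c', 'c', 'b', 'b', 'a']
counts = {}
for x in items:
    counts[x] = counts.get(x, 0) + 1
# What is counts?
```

Initial: counts = {}, items = ['c', 'c', 'c', 'b', 'b', 'a']
See 'c': counts = {'c': 1}
See 'c': counts = {'c': 2}
See 'c': counts = {'c': 3}
See 'b': counts = {'c': 3, 'b': 1}
See 'b': counts = {'c': 3, 'b': 2}
See 'a': counts = {'c': 3, 'b': 2, 'a': 1}

{'c': 3, 'b': 2, 'a': 1}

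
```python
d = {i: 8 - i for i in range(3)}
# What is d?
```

{0: 8, 1: 7, 2: 6}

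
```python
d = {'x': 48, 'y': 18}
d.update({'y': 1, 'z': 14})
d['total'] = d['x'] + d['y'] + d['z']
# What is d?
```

After line 1: d = {'x': 48, 'y': 18}
After line 2 (y overwritten, z added): d = {'x': 48, 'y': 1, 'z': 14}
After line 3 (total = 48 + 1 + 14 = 63): d = {'x': 48, 'y': 1, 'z': 14, 'total': 63}

{'x': 48, 'y': 1, 'z': 14, 'total': 63}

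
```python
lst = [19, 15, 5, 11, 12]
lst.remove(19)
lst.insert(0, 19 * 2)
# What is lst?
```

After line 1: lst = [19, 15, 5, 11, 12]
After line 2 (remove first 19): lst = [15, 5, 11, 12]
After line 3 (insert 38 at index 0): lst = [38, 15, 5, 11, 12]

[38, 15, 5, 11, 12]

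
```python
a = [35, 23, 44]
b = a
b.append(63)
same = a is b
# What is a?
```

After line 1: a = [35, 23, 44]
After line 2 (b = a is an alias, same object): a = [35, 23, 44], b = [35, 23, 44]
After line 3 (b.append mutates the shared list): a = [35, 23, 44, 63], b = [35, 23, 44, 63]
After line 4 (same = a is b; same object -> True): same = True

[35, 23, 44, 63]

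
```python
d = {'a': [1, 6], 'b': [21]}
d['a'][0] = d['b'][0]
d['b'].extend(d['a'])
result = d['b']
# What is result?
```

After line 1: d = {'a': [1, 6], 'b': [21]}
After line 2 (a[0] = b[0] = 21): d = {'a': [21, 6], 'b': [21]}
After line 3 (b.extend(a) appends [21, 6]): d = {'a': [21, 6], 'b': [21, 21, 6]}
After line 4: result = d['b'] = [21, 21, 6]

[21, 21, 6]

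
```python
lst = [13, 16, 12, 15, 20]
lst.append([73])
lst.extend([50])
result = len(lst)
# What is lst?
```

After line 1: lst = [13, 16, 12, 15, 20]
After line 2 (append adds [73] as single element): lst = [13, 16, 12, 15, 20, [73]]
After line 3 (extend unpacks [50], adds 50): lst = [13, 16, 12, 15, 20, [73], 50]
After line 4: result = len(lst) = 7

[13, 16, 12, 15, 20, [73], 50]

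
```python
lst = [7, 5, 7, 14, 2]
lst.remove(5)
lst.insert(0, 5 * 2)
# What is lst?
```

After line 1: lst = [7, 5, 7, 14, 2]
After line 2 (remove first 5): lst = [7, 7, 14, 2]
After line 3 (insert 10 at index 0): lst = [10, 7, 7, 14, 2]

[10, 7, 7, 14, 2]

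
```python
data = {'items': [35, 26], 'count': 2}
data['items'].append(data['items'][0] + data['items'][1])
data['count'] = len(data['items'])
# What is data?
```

After line 1: data = {'items': [35, 26], 'count': 2}
After line 2 (append 35 + 26 = 61): data = {'items': [35, 26, 61], 'count': 2}
After line 3 (count = len(items) = 3): data = {'items': [35, 26, 61], 'count': 3}

{'items': [35, 26, 61], 'count': 3}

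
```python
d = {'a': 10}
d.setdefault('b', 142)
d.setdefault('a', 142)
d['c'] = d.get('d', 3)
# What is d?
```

After line 1: d = {'a': 10}
After line 2 (setdefault adds 'b'=142): d = {'a': 10, 'b': 142}
After line 3 (setdefault 'a' no-op, already exists): d = {'a': 10, 'b': 142}
After line 4 (get('d', 3) returns default since 'd' not in d): d = {'a': 10, 'b': 142, 'c': 3}

{'a': 10, 'b': 142, 'c': 3}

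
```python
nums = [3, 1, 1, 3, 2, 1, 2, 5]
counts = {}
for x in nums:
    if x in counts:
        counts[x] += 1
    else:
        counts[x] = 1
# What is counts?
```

Initial: counts = {}, nums = [3, 1, 1, 3, 2, 1, 2, 5]
See 3: counts = {3: 1}
See 1: counts = {3: 1, 1: 1}
See 1: counts = {3: 1, 1: 2}
See 3: counts = {3: 2, 1: 2}
See 2: counts = {3: 2, 1: 2, 2: 1}
See 1: counts = {3: 2, 1: 3, 2: 1}
See 2: counts = {3: 2, 1: 3, 2: 2}
See 5: counts = {3: 2, 1: 3, 2: 2, 5: 1}

{3: 2, 1: 3, 2: 2, 5: 1}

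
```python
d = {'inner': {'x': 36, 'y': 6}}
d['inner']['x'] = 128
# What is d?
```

After line 1: d = {'inner': {'x': 36, 'y': 6}}
After line 2 (inner x overwritten): d = {'inner': {'x': 128, 'y': 6}}

{'inner': {'x': 128, 'y': 6}}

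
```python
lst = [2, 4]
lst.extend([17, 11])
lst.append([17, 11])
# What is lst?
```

After line 1: lst = [2, 4]
After line 2 (extend unpacks [17, 11]): lst = [2, 4, 17, 11]
After line 3 (append adds [17, 11] as single element): lst = [2, 4, 17, 11, [17, 11]]

[2, 4, 17, 11, [17, 11]]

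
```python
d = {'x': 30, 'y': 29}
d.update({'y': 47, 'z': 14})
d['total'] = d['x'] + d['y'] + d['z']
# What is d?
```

After line 1: d = {'x': 30, 'y': 29}
After line 2 (y overwritten, z added): d = {'x': 30, 'y': 47, 'z': 14}
After line 3 (total = 30 + 47 + 14 = 91): d = {'x': 30, 'y': 47, 'z': 14, 'total': 91}

{'x': 30, 'y': 47, 'z': 14, 'total': 91}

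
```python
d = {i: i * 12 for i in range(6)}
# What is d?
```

{0: 0, 1: 12, 2: 24, 3: 36, 4: 48, 5: 60}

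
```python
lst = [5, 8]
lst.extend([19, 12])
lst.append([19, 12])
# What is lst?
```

After line 1: lst = [5, 8]
After line 2 (extend unpacks [19, 12]): lst = [5, 8, 19, 12]
After line 3 (append adds [19, 12] as single element): lst = [5, 8, 19, 12, [19, 12]]

[5, 8, 19, 12, [19, 12]]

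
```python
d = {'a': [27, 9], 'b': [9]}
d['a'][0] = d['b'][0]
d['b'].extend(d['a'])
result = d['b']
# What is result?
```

After line 1: d = {'a': [27, 9], 'b': [9]}
After line 2 (a[0] = b[0] = 9): d = {'a': [9, 9], 'b': [9]}
After line 3 (b.extend(a) appends [9, 9]): d = {'a': [9, 9], 'b': [9, 9, 9]}
After line 4: result = d['b'] = [9, 9, 9]

[9, 9, 9]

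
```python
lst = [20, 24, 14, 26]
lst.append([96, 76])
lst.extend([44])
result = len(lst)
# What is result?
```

After line 1: lst = [20, 24, 14, 26]
After line 2 (append adds [96, 76] as single element): lst = [20, 24, 14, 26, [96, 76]]
After line 3 (extend unpacks [44], adds 44): lst = [20, 24, 14, 26, [96, 76], 44]
After line 4: result = len(lst) = 6

6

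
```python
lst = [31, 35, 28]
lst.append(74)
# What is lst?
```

[31, 35, 28, 74]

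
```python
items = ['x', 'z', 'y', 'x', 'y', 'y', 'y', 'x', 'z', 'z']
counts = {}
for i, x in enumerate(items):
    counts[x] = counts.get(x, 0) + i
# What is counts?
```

Initial: counts = {}, items = ['x', 'z', 'y', 'x', 'y', 'y', 'y', 'x', 'z', 'z']
i=0, x='x': counts = {'x': 0}
i=1, x='z': counts = {'x': 0, 'z': 1}
i=2, x='y': counts = {'x': 0, 'z': 1, 'y': 2}
i=3, x='x': counts = {'x': 3, 'z': 1, 'y': 2}
i=4, x='y': counts = {'x': 3, 'z': 1, 'y': 6}
i=5, x='y': counts = {'x': 3, 'z': 1, 'y': 11}
i=6, x='y': counts = {'x': 3, 'z': 1, 'y': 17}
i=7, x='x': counts = {'x': 10, 'z': 1, 'y': 17}
i=8, x='z': counts = {'x': 10, 'z': 9, 'y': 17}
i=9, x='z': counts = {'x': 10, 'z': 18, 'y': 17}

{'x': 10, 'z': 18, 'y': 17}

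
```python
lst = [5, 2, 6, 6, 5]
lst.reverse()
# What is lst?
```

[5, 6, 6, 2, 5]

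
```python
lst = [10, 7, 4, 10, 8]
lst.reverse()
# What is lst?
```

[8, 10, 4, 7, 10]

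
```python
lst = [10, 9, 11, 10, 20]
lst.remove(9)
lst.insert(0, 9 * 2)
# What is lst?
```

After line 1: lst = [10, 9, 11, 10, 20]
After line 2 (remove first 9): lst = [10, 11, 10, 20]
After line 3 (insert 18 at index 0): lst = [18, 10, 11, 10, 20]

[18, 10, 11, 10, 20]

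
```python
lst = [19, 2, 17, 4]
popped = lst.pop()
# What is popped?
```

4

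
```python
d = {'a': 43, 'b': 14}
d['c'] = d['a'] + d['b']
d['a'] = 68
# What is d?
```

After line 1: d = {'a': 43, 'b': 14}
After line 2 (d['c'] = 43 + 14): d = {'a': 43, 'b': 14, 'c': 57}
After line 3: d = {'a': 68, 'b': 14, 'c': 57}

{'a': 68, 'b': 14, 'c': 57}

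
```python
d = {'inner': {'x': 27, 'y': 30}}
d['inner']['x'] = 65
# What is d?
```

After line 1: d = {'inner': {'x': 27, 'y': 30}}
After line 2 (inner x overwritten): d = {'inner': {'x': 65, 'y': 30}}

{'inner': {'x': 65, 'y': 30}}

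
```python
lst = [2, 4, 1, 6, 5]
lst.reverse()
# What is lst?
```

[5, 6, 1, 4, 2]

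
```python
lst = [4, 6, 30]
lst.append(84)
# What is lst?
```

[4, 6, 30, 84]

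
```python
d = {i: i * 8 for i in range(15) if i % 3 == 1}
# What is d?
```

{1: 8, 4: 32, 7: 56, 10: 80, 13: 104}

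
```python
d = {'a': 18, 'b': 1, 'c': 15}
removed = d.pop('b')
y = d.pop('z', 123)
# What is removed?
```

After line 1: d = {'a': 18, 'b': 1, 'c': 15}
After line 2 (pop 'b' returns 1): d = {'a': 18, 'c': 15}, removed = 1
After line 3 (pop 'z' missing, returns default 123): d = {'a': 18, 'c': 15}, y = 123

1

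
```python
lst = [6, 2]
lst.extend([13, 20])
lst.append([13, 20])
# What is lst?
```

After line 1: lst = [6, 2]
After line 2 (extend unpacks [13, 20]): lst = [6, 2, 13, 20]
After line 3 (append adds [13, 20] as single element): lst = [6, 2, 13, 20, [13, 20]]

[6, 2, 13, 20, [13, 20]]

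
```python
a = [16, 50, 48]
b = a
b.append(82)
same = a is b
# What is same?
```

After line 1: a = [16, 50, 48]
After line 2 (b = a is an alias, same object): a = [16, 50, 48], b = [16, 50, 48]
After line 3 (b.append mutates the shared list): a = [16, 50, 48, 82], b = [16, 50, 48, 82]
After line 4 (same = a is b; same object -> True): same = True

True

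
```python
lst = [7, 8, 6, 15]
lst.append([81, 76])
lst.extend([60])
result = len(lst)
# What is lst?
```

After line 1: lst = [7, 8, 6, 15]
After line 2 (append adds [81, 76] as single element): lst = [7, 8, 6, 15, [81, 76]]
After line 3 (extend unpacks [60], adds 60): lst = [7, 8, 6, 15, [81, 76], 60]
After line 4: result = len(lst) = 6

[7, 8, 6, 15, [81, 76], 60]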